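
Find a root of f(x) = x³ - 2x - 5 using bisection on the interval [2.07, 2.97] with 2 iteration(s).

f(x) = x³ - 2x - 5
Initial interval: [2.07, 2.97]

Iteration 1:
  c_1 = (2.070000 + 2.970000)/2 = 2.520000
  f(c_1) = f(2.520000) = 5.963008
  f(a) × f(c) < 0, new interval: [2.070000, 2.520000]
Iteration 2:
  c_2 = (2.070000 + 2.520000)/2 = 2.295000
  f(c_2) = f(2.295000) = 2.497822
  f(a) × f(c) < 0, new interval: [2.070000, 2.295000]

After 2 iteration(s), the approximation is c_2 = 2.295000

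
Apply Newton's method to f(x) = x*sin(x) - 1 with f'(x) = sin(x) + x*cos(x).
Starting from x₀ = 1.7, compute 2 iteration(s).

f(x) = x*sin(x) - 1
f'(x) = sin(x) + x*cos(x)
x₀ = 1.7

Newton-Raphson formula: x_{n+1} = x_n - f(x_n)/f'(x_n)

Iteration 1:
  f(1.700000) = 0.685830
  f'(1.700000) = 0.772629
  x_1 = 1.700000 - 0.685830/0.772629 = 0.812342
Iteration 2:
  f(0.812342) = -0.410320
  f'(0.812342) = 1.284629
  x_2 = 0.812342 - (-0.410320)/1.284629 = 1.131750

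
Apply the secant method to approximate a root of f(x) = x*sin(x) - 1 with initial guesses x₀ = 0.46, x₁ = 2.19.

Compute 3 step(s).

f(x) = x*sin(x) - 1
x₀ = 0.46, x₁ = 2.19

Secant formula: x_{n+1} = x_n - f(x_n)(x_n - x_{n-1})/(f(x_n) - f(x_{n-1}))

Iteration 1:
  f(0.460000) = -0.795784
  f(2.190000) = 0.783407
  x_2 = 2.190000 - 0.783407×(2.190000 - 0.460000)/(0.783407 - (-0.795784))
       = 1.331780
Iteration 2:
  f(2.190000) = 0.783407
  f(1.331780) = 0.293919
  x_3 = 1.331780 - 0.293919×(1.331780 - 2.190000)/(0.293919 - 0.783407)
       = 0.816451
Iteration 3:
  f(1.331780) = 0.293919
  f(0.816451) = -0.405036
  x_4 = 0.816451 - (-0.405036)×(0.816451 - 1.331780)/(-0.405036 - 0.293919)
       = 1.115078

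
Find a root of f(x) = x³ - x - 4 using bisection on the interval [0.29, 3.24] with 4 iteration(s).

f(x) = x³ - x - 4
Initial interval: [0.29, 3.24]

Iteration 1:
  c_1 = (0.290000 + 3.240000)/2 = 1.765000
  f(c_1) = f(1.765000) = -0.266628
  f(a) × f(c) ≥ 0, new interval: [1.765000, 3.240000]
Iteration 2:
  c_2 = (1.765000 + 3.240000)/2 = 2.502500
  f(c_2) = f(2.502500) = 9.169422
  f(a) × f(c) < 0, new interval: [1.765000, 2.502500]
Iteration 3:
  c_3 = (1.765000 + 2.502500)/2 = 2.133750
  f(c_3) = f(2.133750) = 3.580977
  f(a) × f(c) < 0, new interval: [1.765000, 2.133750]
Iteration 4:
  c_4 = (1.765000 + 2.133750)/2 = 1.949375
  f(c_4) = f(1.949375) = 1.458373
  f(a) × f(c) < 0, new interval: [1.765000, 1.949375]

After 4 iteration(s), the approximation is c_4 = 1.949375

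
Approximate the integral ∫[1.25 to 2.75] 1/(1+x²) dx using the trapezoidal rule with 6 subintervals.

f(x) = 1/(1+x²)
a = 1.25, b = 2.75, n = 6
h = (b - a)/n = 0.250000

Trapezoidal rule: (h/2)[f(x₀) + 2f(x₁) + 2f(x₂) + ... + f(xₙ)]

x_0 = 1.2500, f(x_0) = 0.390244, coefficient = 1
x_1 = 1.5000, f(x_1) = 0.307692, coefficient = 2
x_2 = 1.7500, f(x_2) = 0.246154, coefficient = 2
x_3 = 2.0000, f(x_3) = 0.200000, coefficient = 2
x_4 = 2.2500, f(x_4) = 0.164948, coefficient = 2
x_5 = 2.5000, f(x_5) = 0.137931, coefficient = 2
x_6 = 2.7500, f(x_6) = 0.116788, coefficient = 1

I ≈ (0.250000/2) × 2.620484 = 0.327560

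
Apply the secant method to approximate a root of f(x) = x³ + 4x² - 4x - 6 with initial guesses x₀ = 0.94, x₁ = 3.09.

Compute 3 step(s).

f(x) = x³ + 4x² - 4x - 6
x₀ = 0.94, x₁ = 3.09

Secant formula: x_{n+1} = x_n - f(x_n)(x_n - x_{n-1})/(f(x_n) - f(x_{n-1}))

Iteration 1:
  f(0.940000) = -5.395016
  f(3.090000) = 49.336029
  x_2 = 3.090000 - 49.336029×(3.090000 - 0.940000)/(49.336029 - (-5.395016))
       = 1.151932
Iteration 2:
  f(3.090000) = 49.336029
  f(1.151932) = -3.771381
  x_3 = 1.151932 - (-3.771381)×(1.151932 - 3.090000)/(-3.771381 - 49.336029)
       = 1.289563
Iteration 3:
  f(1.151932) = -3.771381
  f(1.289563) = -2.361855
  x_4 = 1.289563 - (-2.361855)×(1.289563 - 1.151932)/(-2.361855 - (-3.771381))
       = 1.520181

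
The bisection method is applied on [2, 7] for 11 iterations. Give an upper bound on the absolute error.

Bisection error bound: |error| ≤ (b-a)/2^n
|error| ≤ (7 - 2)/2^11 = 5/2^11
|error| ≤ 0.0024414062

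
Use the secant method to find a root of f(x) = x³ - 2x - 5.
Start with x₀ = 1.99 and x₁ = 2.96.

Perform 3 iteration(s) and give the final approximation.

f(x) = x³ - 2x - 5
x₀ = 1.99, x₁ = 2.96

Secant formula: x_{n+1} = x_n - f(x_n)(x_n - x_{n-1})/(f(x_n) - f(x_{n-1}))

Iteration 1:
  f(1.990000) = -1.099401
  f(2.960000) = 15.014336
  x_2 = 2.960000 - 15.014336×(2.960000 - 1.990000)/(15.014336 - (-1.099401))
       = 2.056181
Iteration 2:
  f(2.960000) = 15.014336
  f(2.056181) = -0.419078
  x_3 = 2.056181 - (-0.419078)×(2.056181 - 2.960000)/(-0.419078 - 15.014336)
       = 2.080723
Iteration 3:
  f(2.056181) = -0.419078
  f(2.080723) = -0.153147
  x_4 = 2.080723 - (-0.153147)×(2.080723 - 2.056181)/(-0.153147 - (-0.419078))
       = 2.094857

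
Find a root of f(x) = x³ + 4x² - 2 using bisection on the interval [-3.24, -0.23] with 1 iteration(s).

f(x) = x³ + 4x² - 2
Initial interval: [-3.24, -0.23]

Iteration 1:
  c_1 = (-3.240000 + (-0.230000))/2 = -1.735000
  f(c_1) = f(-1.735000) = 4.818160
  f(a) × f(c) ≥ 0, new interval: [-1.735000, -0.230000]

After 1 iteration(s), the approximation is c_1 = -1.735000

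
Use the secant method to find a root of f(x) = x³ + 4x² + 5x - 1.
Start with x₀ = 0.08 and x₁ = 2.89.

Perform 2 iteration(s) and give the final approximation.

f(x) = x³ + 4x² + 5x - 1
x₀ = 0.08, x₁ = 2.89

Secant formula: x_{n+1} = x_n - f(x_n)(x_n - x_{n-1})/(f(x_n) - f(x_{n-1}))

Iteration 1:
  f(0.080000) = -0.573888
  f(2.890000) = 70.995969
  x_2 = 2.890000 - 70.995969×(2.890000 - 0.080000)/(70.995969 - (-0.573888))
       = 0.102532
Iteration 2:
  f(2.890000) = 70.995969
  f(0.102532) = -0.444210
  x_3 = 0.102532 - (-0.444210)×(0.102532 - 2.890000)/(-0.444210 - 70.995969)
       = 0.119864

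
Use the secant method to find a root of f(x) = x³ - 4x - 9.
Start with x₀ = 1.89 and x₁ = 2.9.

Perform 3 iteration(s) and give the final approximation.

f(x) = x³ - 4x - 9
x₀ = 1.89, x₁ = 2.9

Secant formula: x_{n+1} = x_n - f(x_n)(x_n - x_{n-1})/(f(x_n) - f(x_{n-1}))

Iteration 1:
  f(1.890000) = -9.808731
  f(2.900000) = 3.789000
  x_2 = 2.900000 - 3.789000×(2.900000 - 1.890000)/(3.789000 - (-9.808731))
       = 2.618564
Iteration 2:
  f(2.900000) = 3.789000
  f(2.618564) = -1.519082
  x_3 = 2.618564 - (-1.519082)×(2.618564 - 2.900000)/(-1.519082 - 3.789000)
       = 2.699106
Iteration 3:
  f(2.618564) = -1.519082
  f(2.699106) = -0.132965
  x_4 = 2.699106 - (-0.132965)×(2.699106 - 2.618564)/(-0.132965 - (-1.519082))
       = 2.706832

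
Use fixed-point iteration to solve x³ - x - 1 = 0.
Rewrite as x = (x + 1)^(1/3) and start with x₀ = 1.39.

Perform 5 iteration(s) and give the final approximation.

Equation: x³ - x - 1 = 0
Fixed-point form: x = (x + 1)^(1/3)
x₀ = 1.39

x_1 = g(1.390000) = 1.337004
x_2 = g(1.337004) = 1.327048
x_3 = g(1.327048) = 1.325160
x_4 = g(1.325160) = 1.324802
x_5 = g(1.324802) = 1.324734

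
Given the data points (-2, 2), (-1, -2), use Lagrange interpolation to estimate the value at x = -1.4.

Lagrange interpolation formula:
P(x) = Σ yᵢ × Lᵢ(x)
where Lᵢ(x) = Π_{j≠i} (x - xⱼ)/(xᵢ - xⱼ)

L_0(-1.4) = (-1.4 - (-1))/(-2 - (-1)) = 0.400000
L_1(-1.4) = (-1.4 - (-2))/(-1 - (-2)) = 0.600000

P(-1.4) = 2×L_0(-1.4) + (-2)×L_1(-1.4)
P(-1.4) = -0.400000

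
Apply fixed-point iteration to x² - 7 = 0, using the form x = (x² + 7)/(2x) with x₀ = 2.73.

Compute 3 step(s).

Equation: x² - 7 = 0
Fixed-point form: x = (x² + 7)/(2x)
x₀ = 2.73

x_1 = g(2.730000) = 2.647051
x_2 = g(2.647051) = 2.645752
x_3 = g(2.645752) = 2.645751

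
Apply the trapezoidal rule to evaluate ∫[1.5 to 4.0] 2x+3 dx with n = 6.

f(x) = 2x+3
a = 1.5, b = 4.0, n = 6
h = (b - a)/n = 0.416667

Trapezoidal rule: (h/2)[f(x₀) + 2f(x₁) + 2f(x₂) + ... + f(xₙ)]

x_0 = 1.5000, f(x_0) = 6.000000, coefficient = 1
x_1 = 1.9167, f(x_1) = 6.833333, coefficient = 2
x_2 = 2.3333, f(x_2) = 7.666667, coefficient = 2
x_3 = 2.7500, f(x_3) = 8.500000, coefficient = 2
x_4 = 3.1667, f(x_4) = 9.333333, coefficient = 2
x_5 = 3.5833, f(x_5) = 10.166667, coefficient = 2
x_6 = 4.0000, f(x_6) = 11.000000, coefficient = 1

I ≈ (0.416667/2) × 102.000000 = 21.250000
Exact value: 21.250000
Error: 0.000000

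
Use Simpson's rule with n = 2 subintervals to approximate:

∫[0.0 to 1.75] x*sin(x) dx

f(x) = x*sin(x)
a = 0.0, b = 1.75, n = 2
h = (b - a)/n = 0.875000

Simpson's rule: (h/3)[f(x₀) + 4f(x₁) + 2f(x₂) + ... + f(xₙ)]

x_0 = 0.0000, f(x_0) = 0.000000, coefficient = 1
x_1 = 0.8750, f(x_1) = 0.671601, coefficient = 4
x_2 = 1.7500, f(x_2) = 1.721975, coefficient = 1

I ≈ (0.875000/3) × 4.408378 = 1.285777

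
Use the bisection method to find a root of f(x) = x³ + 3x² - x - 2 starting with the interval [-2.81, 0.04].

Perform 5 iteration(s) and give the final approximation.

f(x) = x³ + 3x² - x - 2
Initial interval: [-2.81, 0.04]

Iteration 1:
  c_1 = (-2.810000 + 0.040000)/2 = -1.385000
  f(c_1) = f(-1.385000) = 2.482933
  f(a) × f(c) ≥ 0, new interval: [-1.385000, 0.040000]
Iteration 2:
  c_2 = (-1.385000 + 0.040000)/2 = -0.672500
  f(c_2) = f(-0.672500) = -0.274874
  f(a) × f(c) < 0, new interval: [-1.385000, -0.672500]
Iteration 3:
  c_3 = (-1.385000 + (-0.672500))/2 = -1.028750
  f(c_3) = f(-1.028750) = 1.114976
  f(a) × f(c) ≥ 0, new interval: [-1.028750, -0.672500]
Iteration 4:
  c_4 = (-1.028750 + (-0.672500))/2 = -0.850625
  f(c_4) = f(-0.850625) = 0.405833
  f(a) × f(c) ≥ 0, new interval: [-0.850625, -0.672500]
Iteration 5:
  c_5 = (-0.850625 + (-0.672500))/2 = -0.761562
  f(c_5) = f(-0.761562) = 0.059806
  f(a) × f(c) ≥ 0, new interval: [-0.761562, -0.672500]

After 5 iteration(s), the approximation is c_5 = -0.761562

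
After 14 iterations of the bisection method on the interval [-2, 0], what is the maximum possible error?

Bisection error bound: |error| ≤ (b-a)/2^n
|error| ≤ (0 - (-2))/2^14 = 2/2^14
|error| ≤ 0.0001220703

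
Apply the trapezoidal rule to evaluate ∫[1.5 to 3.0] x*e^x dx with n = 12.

f(x) = x*e^x
a = 1.5, b = 3.0, n = 12
h = (b - a)/n = 0.125000

Trapezoidal rule: (h/2)[f(x₀) + 2f(x₁) + 2f(x₂) + ... + f(xₙ)]

x_0 = 1.5000, f(x_0) = 6.722534, coefficient = 1
x_1 = 1.6250, f(x_1) = 8.252431, coefficient = 2
x_2 = 1.7500, f(x_2) = 10.070555, coefficient = 2
x_3 = 1.8750, f(x_3) = 12.226536, coefficient = 2
x_4 = 2.0000, f(x_4) = 14.778112, coefficient = 2
x_5 = 2.1250, f(x_5) = 17.792407, coefficient = 2
x_6 = 2.2500, f(x_6) = 21.347406, coefficient = 2
x_7 = 2.3750, f(x_7) = 25.533656, coefficient = 2
x_8 = 2.5000, f(x_8) = 30.456235, coefficient = 2
x_9 = 2.6250, f(x_9) = 36.237007, coefficient = 2
x_10 = 2.7500, f(x_10) = 43.017238, coefficient = 2
x_11 = 2.8750, f(x_11) = 50.960594, coefficient = 2
x_12 = 3.0000, f(x_12) = 60.256611, coefficient = 1

I ≈ (0.125000/2) × 608.323498 = 38.020219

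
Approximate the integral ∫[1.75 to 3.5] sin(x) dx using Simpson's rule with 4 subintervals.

f(x) = sin(x)
a = 1.75, b = 3.5, n = 4
h = (b - a)/n = 0.437500

Simpson's rule: (h/3)[f(x₀) + 4f(x₁) + 2f(x₂) + ... + f(xₙ)]

x_0 = 1.7500, f(x_0) = 0.983986, coefficient = 1
x_1 = 2.1875, f(x_1) = 0.815789, coefficient = 4
x_2 = 2.6250, f(x_2) = 0.493920, coefficient = 2
x_3 = 3.0625, f(x_3) = 0.079010, coefficient = 4
x_4 = 3.5000, f(x_4) = -0.350783, coefficient = 1

I ≈ (0.437500/3) × 5.200241 = 0.758369
Exact value: 0.758211
Error: 0.000158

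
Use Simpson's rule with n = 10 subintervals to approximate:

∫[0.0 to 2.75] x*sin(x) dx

f(x) = x*sin(x)
a = 0.0, b = 2.75, n = 10
h = (b - a)/n = 0.275000

Simpson's rule: (h/3)[f(x₀) + 4f(x₁) + 2f(x₂) + ... + f(xₙ)]

x_0 = 0.0000, f(x_0) = 0.000000, coefficient = 1
x_1 = 0.2750, f(x_1) = 0.074675, coefficient = 4
x_2 = 0.5500, f(x_2) = 0.287478, coefficient = 2
x_3 = 0.8250, f(x_3) = 0.606002, coefficient = 4
x_4 = 1.1000, f(x_4) = 0.980328, coefficient = 2
x_5 = 1.3750, f(x_5) = 1.348728, coefficient = 4
x_6 = 1.6500, f(x_6) = 1.644827, coefficient = 2
x_7 = 1.9250, f(x_7) = 1.805502, coefficient = 4
x_8 = 2.2000, f(x_8) = 1.778692, coefficient = 2
x_9 = 2.4750, f(x_9) = 1.530321, coefficient = 4
x_10 = 2.7500, f(x_10) = 1.049568, coefficient = 1

I ≈ (0.275000/3) × 31.893132 = 2.923537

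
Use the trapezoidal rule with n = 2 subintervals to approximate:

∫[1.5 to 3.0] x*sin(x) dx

f(x) = x*sin(x)
a = 1.5, b = 3.0, n = 2
h = (b - a)/n = 0.750000

Trapezoidal rule: (h/2)[f(x₀) + 2f(x₁) + 2f(x₂) + ... + f(xₙ)]

x_0 = 1.5000, f(x_0) = 1.496242, coefficient = 1
x_1 = 2.2500, f(x_1) = 1.750665, coefficient = 2
x_2 = 3.0000, f(x_2) = 0.423360, coefficient = 1

I ≈ (0.750000/2) × 5.420932 = 2.032849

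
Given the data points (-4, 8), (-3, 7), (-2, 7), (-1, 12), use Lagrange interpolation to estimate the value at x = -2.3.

Lagrange interpolation formula:
P(x) = Σ yᵢ × Lᵢ(x)
where Lᵢ(x) = Π_{j≠i} (x - xⱼ)/(xᵢ - xⱼ)

L_0(-2.3) = (-2.3 - (-3))/(-4 - (-3)) × (-2.3 - (-2))/(-4 - (-2)) × (-2.3 - (-1))/(-4 - (-1)) = -0.045500
L_1(-2.3) = (-2.3 - (-4))/(-3 - (-4)) × (-2.3 - (-2))/(-3 - (-2)) × (-2.3 - (-1))/(-3 - (-1)) = 0.331500
L_2(-2.3) = (-2.3 - (-4))/(-2 - (-4)) × (-2.3 - (-3))/(-2 - (-3)) × (-2.3 - (-1))/(-2 - (-1)) = 0.773500
L_3(-2.3) = (-2.3 - (-4))/(-1 - (-4)) × (-2.3 - (-3))/(-1 - (-3)) × (-2.3 - (-2))/(-1 - (-2)) = -0.059500

P(-2.3) = 8×L_0(-2.3) + 7×L_1(-2.3) + 7×L_2(-2.3) + 12×L_3(-2.3)
P(-2.3) = 6.657000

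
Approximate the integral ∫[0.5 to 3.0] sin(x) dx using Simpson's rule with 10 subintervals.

f(x) = sin(x)
a = 0.5, b = 3.0, n = 10
h = (b - a)/n = 0.250000

Simpson's rule: (h/3)[f(x₀) + 4f(x₁) + 2f(x₂) + ... + f(xₙ)]

x_0 = 0.5000, f(x_0) = 0.479426, coefficient = 1
x_1 = 0.7500, f(x_1) = 0.681639, coefficient = 4
x_2 = 1.0000, f(x_2) = 0.841471, coefficient = 2
x_3 = 1.2500, f(x_3) = 0.948985, coefficient = 4
x_4 = 1.5000, f(x_4) = 0.997495, coefficient = 2
x_5 = 1.7500, f(x_5) = 0.983986, coefficient = 4
x_6 = 2.0000, f(x_6) = 0.909297, coefficient = 2
x_7 = 2.2500, f(x_7) = 0.778073, coefficient = 4
x_8 = 2.5000, f(x_8) = 0.598472, coefficient = 2
x_9 = 2.7500, f(x_9) = 0.381661, coefficient = 4
x_10 = 3.0000, f(x_10) = 0.141120, coefficient = 1

I ≈ (0.250000/3) × 22.411391 = 1.867616
Exact value: 1.867575
Error: 0.000041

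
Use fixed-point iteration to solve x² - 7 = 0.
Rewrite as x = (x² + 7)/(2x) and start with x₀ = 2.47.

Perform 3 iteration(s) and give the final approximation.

Equation: x² - 7 = 0
Fixed-point form: x = (x² + 7)/(2x)
x₀ = 2.47

x_1 = g(2.470000) = 2.652004
x_2 = g(2.652004) = 2.645759
x_3 = g(2.645759) = 2.645751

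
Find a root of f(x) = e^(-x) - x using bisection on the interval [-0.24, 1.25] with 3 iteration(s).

f(x) = e^(-x) - x
Initial interval: [-0.24, 1.25]

Iteration 1:
  c_1 = (-0.240000 + 1.250000)/2 = 0.505000
  f(c_1) = f(0.505000) = 0.098506
  f(a) × f(c) ≥ 0, new interval: [0.505000, 1.250000]
Iteration 2:
  c_2 = (0.505000 + 1.250000)/2 = 0.877500
  f(c_2) = f(0.877500) = -0.461679
  f(a) × f(c) < 0, new interval: [0.505000, 0.877500]
Iteration 3:
  c_3 = (0.505000 + 0.877500)/2 = 0.691250
  f(c_3) = f(0.691250) = -0.190301
  f(a) × f(c) < 0, new interval: [0.505000, 0.691250]

After 3 iteration(s), the approximation is c_3 = 0.691250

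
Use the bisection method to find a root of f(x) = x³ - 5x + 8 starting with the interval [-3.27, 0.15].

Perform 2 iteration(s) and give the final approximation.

f(x) = x³ - 5x + 8
Initial interval: [-3.27, 0.15]

Iteration 1:
  c_1 = (-3.270000 + 0.150000)/2 = -1.560000
  f(c_1) = f(-1.560000) = 12.003584
  f(a) × f(c) < 0, new interval: [-3.270000, -1.560000]
Iteration 2:
  c_2 = (-3.270000 + (-1.560000))/2 = -2.415000
  f(c_2) = f(-2.415000) = 5.990177
  f(a) × f(c) < 0, new interval: [-3.270000, -2.415000]

After 2 iteration(s), the approximation is c_2 = -2.415000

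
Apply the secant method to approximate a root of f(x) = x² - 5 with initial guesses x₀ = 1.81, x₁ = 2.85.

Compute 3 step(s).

f(x) = x² - 5
x₀ = 1.81, x₁ = 2.85

Secant formula: x_{n+1} = x_n - f(x_n)(x_n - x_{n-1})/(f(x_n) - f(x_{n-1}))

Iteration 1:
  f(1.810000) = -1.723900
  f(2.850000) = 3.122500
  x_2 = 2.850000 - 3.122500×(2.850000 - 1.810000)/(3.122500 - (-1.723900))
       = 2.179936
Iteration 2:
  f(2.850000) = 3.122500
  f(2.179936) = -0.247881
  x_3 = 2.179936 - (-0.247881)×(2.179936 - 2.850000)/(-0.247881 - 3.122500)
       = 2.229217
Iteration 3:
  f(2.179936) = -0.247881
  f(2.229217) = -0.030593
  x_4 = 2.229217 - (-0.030593)×(2.229217 - 2.179936)/(-0.030593 - (-0.247881))
       = 2.236155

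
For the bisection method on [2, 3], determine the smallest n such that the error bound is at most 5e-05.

We need (b-a)/2^n ≤ 5e-05
(3 - 2)/2^n ≤ 5e-05
1/2^n ≤ 5e-05
2^n ≥ 20000
n ≥ log₂(20000) = 14.29
n ≥ 15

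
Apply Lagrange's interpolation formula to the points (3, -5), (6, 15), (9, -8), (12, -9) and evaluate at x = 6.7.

Lagrange interpolation formula:
P(x) = Σ yᵢ × Lᵢ(x)
where Lᵢ(x) = Π_{j≠i} (x - xⱼ)/(xᵢ - xⱼ)

L_0(6.7) = (6.7 - 6)/(3 - 6) × (6.7 - 9)/(3 - 9) × (6.7 - 12)/(3 - 12) = -0.052673
L_1(6.7) = (6.7 - 3)/(6 - 3) × (6.7 - 9)/(6 - 9) × (6.7 - 12)/(6 - 12) = 0.835241
L_2(6.7) = (6.7 - 3)/(9 - 3) × (6.7 - 6)/(9 - 6) × (6.7 - 12)/(9 - 12) = 0.254204
L_3(6.7) = (6.7 - 3)/(12 - 3) × (6.7 - 6)/(12 - 6) × (6.7 - 9)/(12 - 9) = -0.036772

P(6.7) = (-5)×L_0(6.7) + 15×L_1(6.7) + (-8)×L_2(6.7) + (-9)×L_3(6.7)
P(6.7) = 11.089290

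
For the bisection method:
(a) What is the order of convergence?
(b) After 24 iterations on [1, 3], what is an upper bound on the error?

(a) Bisection has linear (order 1) convergence; the error is halved each step.

(b) Error bound = (b-a)/2^n = (3 - 1)/2^{24}
    = 2/2^{24}

(a) 1 (linear); (b) error ≤ 1.19e-07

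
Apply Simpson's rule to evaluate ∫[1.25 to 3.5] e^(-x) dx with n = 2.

f(x) = e^(-x)
a = 1.25, b = 3.5, n = 2
h = (b - a)/n = 1.125000

Simpson's rule: (h/3)[f(x₀) + 4f(x₁) + 2f(x₂) + ... + f(xₙ)]

x_0 = 1.2500, f(x_0) = 0.286505, coefficient = 1
x_1 = 2.3750, f(x_1) = 0.093014, coefficient = 4
x_2 = 3.5000, f(x_2) = 0.030197, coefficient = 1

I ≈ (1.125000/3) × 0.688760 = 0.258285
Exact value: 0.256307
Error: 0.001978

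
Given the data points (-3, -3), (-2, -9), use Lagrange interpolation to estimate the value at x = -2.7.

Lagrange interpolation formula:
P(x) = Σ yᵢ × Lᵢ(x)
where Lᵢ(x) = Π_{j≠i} (x - xⱼ)/(xᵢ - xⱼ)

L_0(-2.7) = (-2.7 - (-2))/(-3 - (-2)) = 0.700000
L_1(-2.7) = (-2.7 - (-3))/(-2 - (-3)) = 0.300000

P(-2.7) = (-3)×L_0(-2.7) + (-9)×L_1(-2.7)
P(-2.7) = -4.800000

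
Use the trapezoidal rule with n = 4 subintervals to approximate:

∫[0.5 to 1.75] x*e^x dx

f(x) = x*e^x
a = 0.5, b = 1.75, n = 4
h = (b - a)/n = 0.312500

Trapezoidal rule: (h/2)[f(x₀) + 2f(x₁) + 2f(x₂) + ... + f(xₙ)]

x_0 = 0.5000, f(x_0) = 0.824361, coefficient = 1
x_1 = 0.8125, f(x_1) = 1.830997, coefficient = 2
x_2 = 1.1250, f(x_2) = 3.465244, coefficient = 2
x_3 = 1.4375, f(x_3) = 6.052101, coefficient = 2
x_4 = 1.7500, f(x_4) = 10.070555, coefficient = 1

I ≈ (0.312500/2) × 33.591599 = 5.248687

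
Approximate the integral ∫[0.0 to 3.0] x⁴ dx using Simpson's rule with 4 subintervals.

f(x) = x⁴
a = 0.0, b = 3.0, n = 4
h = (b - a)/n = 0.750000

Simpson's rule: (h/3)[f(x₀) + 4f(x₁) + 2f(x₂) + ... + f(xₙ)]

x_0 = 0.0000, f(x_0) = 0.000000, coefficient = 1
x_1 = 0.7500, f(x_1) = 0.316406, coefficient = 4
x_2 = 1.5000, f(x_2) = 5.062500, coefficient = 2
x_3 = 2.2500, f(x_3) = 25.628906, coefficient = 4
x_4 = 3.0000, f(x_4) = 81.000000, coefficient = 1

I ≈ (0.750000/3) × 194.906250 = 48.726562
Exact value: 48.600000
Error: 0.126562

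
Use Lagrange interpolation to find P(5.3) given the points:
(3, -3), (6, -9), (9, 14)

Lagrange interpolation formula:
P(x) = Σ yᵢ × Lᵢ(x)
where Lᵢ(x) = Π_{j≠i} (x - xⱼ)/(xᵢ - xⱼ)

L_0(5.3) = (5.3 - 6)/(3 - 6) × (5.3 - 9)/(3 - 9) = 0.143889
L_1(5.3) = (5.3 - 3)/(6 - 3) × (5.3 - 9)/(6 - 9) = 0.945556
L_2(5.3) = (5.3 - 3)/(9 - 3) × (5.3 - 6)/(9 - 6) = -0.089444

P(5.3) = (-3)×L_0(5.3) + (-9)×L_1(5.3) + 14×L_2(5.3)
P(5.3) = -10.193889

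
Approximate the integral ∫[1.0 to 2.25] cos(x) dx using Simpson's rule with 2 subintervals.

f(x) = cos(x)
a = 1.0, b = 2.25, n = 2
h = (b - a)/n = 0.625000

Simpson's rule: (h/3)[f(x₀) + 4f(x₁) + 2f(x₂) + ... + f(xₙ)]

x_0 = 1.0000, f(x_0) = 0.540302, coefficient = 1
x_1 = 1.6250, f(x_1) = -0.054177, coefficient = 4
x_2 = 2.2500, f(x_2) = -0.628174, coefficient = 1

I ≈ (0.625000/3) × -0.304580 = -0.063454
Exact value: -0.063398
Error: 0.000056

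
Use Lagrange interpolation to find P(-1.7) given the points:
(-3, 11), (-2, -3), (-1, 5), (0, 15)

Lagrange interpolation formula:
P(x) = Σ yᵢ × Lᵢ(x)
where Lᵢ(x) = Π_{j≠i} (x - xⱼ)/(xᵢ - xⱼ)

L_0(-1.7) = (-1.7 - (-2))/(-3 - (-2)) × (-1.7 - (-1))/(-3 - (-1)) × (-1.7 - 0)/(-3 - 0) = -0.059500
L_1(-1.7) = (-1.7 - (-3))/(-2 - (-3)) × (-1.7 - (-1))/(-2 - (-1)) × (-1.7 - 0)/(-2 - 0) = 0.773500
L_2(-1.7) = (-1.7 - (-3))/(-1 - (-3)) × (-1.7 - (-2))/(-1 - (-2)) × (-1.7 - 0)/(-1 - 0) = 0.331500
L_3(-1.7) = (-1.7 - (-3))/(0 - (-3)) × (-1.7 - (-2))/(0 - (-2)) × (-1.7 - (-1))/(0 - (-1)) = -0.045500

P(-1.7) = 11×L_0(-1.7) + (-3)×L_1(-1.7) + 5×L_2(-1.7) + 15×L_3(-1.7)
P(-1.7) = -2.000000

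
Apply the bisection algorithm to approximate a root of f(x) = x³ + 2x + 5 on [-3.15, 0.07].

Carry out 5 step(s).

f(x) = x³ + 2x + 5
Initial interval: [-3.15, 0.07]

Iteration 1:
  c_1 = (-3.150000 + 0.070000)/2 = -1.540000
  f(c_1) = f(-1.540000) = -1.732264
  f(a) × f(c) ≥ 0, new interval: [-1.540000, 0.070000]
Iteration 2:
  c_2 = (-1.540000 + 0.070000)/2 = -0.735000
  f(c_2) = f(-0.735000) = 3.132935
  f(a) × f(c) < 0, new interval: [-1.540000, -0.735000]
Iteration 3:
  c_3 = (-1.540000 + (-0.735000))/2 = -1.137500
  f(c_3) = f(-1.137500) = 1.253182
  f(a) × f(c) < 0, new interval: [-1.540000, -1.137500]
Iteration 4:
  c_4 = (-1.540000 + (-1.137500))/2 = -1.338750
  f(c_4) = f(-1.338750) = -0.076877
  f(a) × f(c) ≥ 0, new interval: [-1.338750, -1.137500]
Iteration 5:
  c_5 = (-1.338750 + (-1.137500))/2 = -1.238125
  f(c_5) = f(-1.238125) = 0.625762
  f(a) × f(c) < 0, new interval: [-1.338750, -1.238125]

After 5 iteration(s), the approximation is c_5 = -1.238125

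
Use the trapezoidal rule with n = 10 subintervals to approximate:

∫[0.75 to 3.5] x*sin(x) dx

f(x) = x*sin(x)
a = 0.75, b = 3.5, n = 10
h = (b - a)/n = 0.275000

Trapezoidal rule: (h/2)[f(x₀) + 2f(x₁) + 2f(x₂) + ... + f(xₙ)]

x_0 = 0.7500, f(x_0) = 0.511229, coefficient = 1
x_1 = 1.0250, f(x_1) = 0.876082, coefficient = 2
x_2 = 1.3000, f(x_2) = 1.252626, coefficient = 2
x_3 = 1.5750, f(x_3) = 1.574986, coefficient = 2
x_4 = 1.8500, f(x_4) = 1.778359, coefficient = 2
x_5 = 2.1250, f(x_5) = 1.806930, coefficient = 2
x_6 = 2.4000, f(x_6) = 1.621112, coefficient = 2
x_7 = 2.6750, f(x_7) = 1.203337, coefficient = 2
x_8 = 2.9500, f(x_8) = 0.561747, coefficient = 2
x_9 = 3.2250, f(x_9) = -0.268677, coefficient = 2
x_10 = 3.5000, f(x_10) = -1.227741, coefficient = 1

I ≈ (0.275000/2) × 20.096491 = 2.763267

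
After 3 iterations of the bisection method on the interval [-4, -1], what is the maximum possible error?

Bisection error bound: |error| ≤ (b-a)/2^n
|error| ≤ (-1 - (-4))/2^3 = 3/2^3
|error| ≤ 0.3750000000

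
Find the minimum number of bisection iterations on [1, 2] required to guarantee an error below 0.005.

We need (b-a)/2^n ≤ 0.005
(2 - 1)/2^n ≤ 0.005
1/2^n ≤ 0.005
2^n ≥ 200
n ≥ log₂(200) = 7.64
n ≥ 8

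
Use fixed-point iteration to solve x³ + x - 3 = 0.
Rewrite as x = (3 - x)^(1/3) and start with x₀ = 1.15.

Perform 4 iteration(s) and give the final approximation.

Equation: x³ + x - 3 = 0
Fixed-point form: x = (3 - x)^(1/3)
x₀ = 1.15

x_1 = g(1.150000) = 1.227601
x_2 = g(1.227601) = 1.210191
x_3 = g(1.210191) = 1.214140
x_4 = g(1.214140) = 1.213247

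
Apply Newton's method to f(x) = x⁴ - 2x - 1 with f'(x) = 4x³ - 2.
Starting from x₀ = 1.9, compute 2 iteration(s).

f(x) = x⁴ - 2x - 1
f'(x) = 4x³ - 2
x₀ = 1.9

Newton-Raphson formula: x_{n+1} = x_n - f(x_n)/f'(x_n)

Iteration 1:
  f(1.900000) = 8.232100
  f'(1.900000) = 25.436000
  x_1 = 1.900000 - 8.232100/25.436000 = 1.576360
Iteration 2:
  f(1.576360) = 2.022066
  f'(1.576360) = 13.668465
  x_2 = 1.576360 - 2.022066/13.668465 = 1.428424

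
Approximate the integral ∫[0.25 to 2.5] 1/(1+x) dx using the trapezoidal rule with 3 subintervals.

f(x) = 1/(1+x)
a = 0.25, b = 2.5, n = 3
h = (b - a)/n = 0.750000

Trapezoidal rule: (h/2)[f(x₀) + 2f(x₁) + 2f(x₂) + ... + f(xₙ)]

x_0 = 0.2500, f(x_0) = 0.800000, coefficient = 1
x_1 = 1.0000, f(x_1) = 0.500000, coefficient = 2
x_2 = 1.7500, f(x_2) = 0.363636, coefficient = 2
x_3 = 2.5000, f(x_3) = 0.285714, coefficient = 1

I ≈ (0.750000/2) × 2.812987 = 1.054870
Exact value: 1.029619
Error: 0.025251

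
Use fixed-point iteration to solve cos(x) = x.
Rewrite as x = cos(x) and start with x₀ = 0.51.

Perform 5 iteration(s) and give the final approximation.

Equation: cos(x) = x
Fixed-point form: x = cos(x)
x₀ = 0.51

x_1 = g(0.510000) = 0.872745
x_2 = g(0.872745) = 0.642726
x_3 = g(0.642726) = 0.800465
x_4 = g(0.800465) = 0.696373
x_5 = g(0.696373) = 0.767173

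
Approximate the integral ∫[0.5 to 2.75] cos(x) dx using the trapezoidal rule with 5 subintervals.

f(x) = cos(x)
a = 0.5, b = 2.75, n = 5
h = (b - a)/n = 0.450000

Trapezoidal rule: (h/2)[f(x₀) + 2f(x₁) + 2f(x₂) + ... + f(xₙ)]

x_0 = 0.5000, f(x_0) = 0.877583, coefficient = 1
x_1 = 0.9500, f(x_1) = 0.581683, coefficient = 2
x_2 = 1.4000, f(x_2) = 0.169967, coefficient = 2
x_3 = 1.8500, f(x_3) = -0.275590, coefficient = 2
x_4 = 2.3000, f(x_4) = -0.666276, coefficient = 2
x_5 = 2.7500, f(x_5) = -0.924302, coefficient = 1

I ≈ (0.450000/2) × -0.427152 = -0.096109
Exact value: -0.097765
Error: 0.001655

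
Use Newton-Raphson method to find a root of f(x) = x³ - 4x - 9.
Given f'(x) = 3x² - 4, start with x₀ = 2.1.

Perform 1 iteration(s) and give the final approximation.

f(x) = x³ - 4x - 9
f'(x) = 3x² - 4
x₀ = 2.1

Newton-Raphson formula: x_{n+1} = x_n - f(x_n)/f'(x_n)

Iteration 1:
  f(2.100000) = -8.139000
  f'(2.100000) = 9.230000
  x_1 = 2.100000 - (-8.139000)/9.230000 = 2.981798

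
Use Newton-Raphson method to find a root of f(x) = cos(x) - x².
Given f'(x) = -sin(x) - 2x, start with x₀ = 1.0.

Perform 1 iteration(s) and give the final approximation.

f(x) = cos(x) - x²
f'(x) = -sin(x) - 2x
x₀ = 1.0

Newton-Raphson formula: x_{n+1} = x_n - f(x_n)/f'(x_n)

Iteration 1:
  f(1.000000) = -0.459698
  f'(1.000000) = -2.841471
  x_1 = 1.000000 - (-0.459698)/(-2.841471) = 0.838218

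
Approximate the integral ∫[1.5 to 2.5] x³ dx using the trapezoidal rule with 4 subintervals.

f(x) = x³
a = 1.5, b = 2.5, n = 4
h = (b - a)/n = 0.250000

Trapezoidal rule: (h/2)[f(x₀) + 2f(x₁) + 2f(x₂) + ... + f(xₙ)]

x_0 = 1.5000, f(x_0) = 3.375000, coefficient = 1
x_1 = 1.7500, f(x_1) = 5.359375, coefficient = 2
x_2 = 2.0000, f(x_2) = 8.000000, coefficient = 2
x_3 = 2.2500, f(x_3) = 11.390625, coefficient = 2
x_4 = 2.5000, f(x_4) = 15.625000, coefficient = 1

I ≈ (0.250000/2) × 68.500000 = 8.562500
Exact value: 8.500000
Error: 0.062500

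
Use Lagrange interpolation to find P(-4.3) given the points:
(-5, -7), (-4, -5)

Lagrange interpolation formula:
P(x) = Σ yᵢ × Lᵢ(x)
where Lᵢ(x) = Π_{j≠i} (x - xⱼ)/(xᵢ - xⱼ)

L_0(-4.3) = (-4.3 - (-4))/(-5 - (-4)) = 0.300000
L_1(-4.3) = (-4.3 - (-5))/(-4 - (-5)) = 0.700000

P(-4.3) = (-7)×L_0(-4.3) + (-5)×L_1(-4.3)
P(-4.3) = -5.600000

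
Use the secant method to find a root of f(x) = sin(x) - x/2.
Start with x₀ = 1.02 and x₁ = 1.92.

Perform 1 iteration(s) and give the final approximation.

f(x) = sin(x) - x/2
x₀ = 1.02, x₁ = 1.92

Secant formula: x_{n+1} = x_n - f(x_n)(x_n - x_{n-1})/(f(x_n) - f(x_{n-1}))

Iteration 1:
  f(1.020000) = 0.342108
  f(1.920000) = -0.020355
  x_2 = 1.920000 - (-0.020355)×(1.920000 - 1.020000)/(-0.020355 - 0.342108)
       = 1.869459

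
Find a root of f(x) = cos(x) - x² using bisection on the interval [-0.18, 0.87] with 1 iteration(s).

f(x) = cos(x) - x²
Initial interval: [-0.18, 0.87]

Iteration 1:
  c_1 = (-0.180000 + 0.870000)/2 = 0.345000
  f(c_1) = f(0.345000) = 0.822050
  f(a) × f(c) ≥ 0, new interval: [0.345000, 0.870000]

After 1 iteration(s), the approximation is c_1 = 0.345000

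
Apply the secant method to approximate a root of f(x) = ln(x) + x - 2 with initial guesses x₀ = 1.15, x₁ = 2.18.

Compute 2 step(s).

f(x) = ln(x) + x - 2
x₀ = 1.15, x₁ = 2.18

Secant formula: x_{n+1} = x_n - f(x_n)(x_n - x_{n-1})/(f(x_n) - f(x_{n-1}))

Iteration 1:
  f(1.150000) = -0.710238
  f(2.180000) = 0.959325
  x_2 = 2.180000 - 0.959325×(2.180000 - 1.150000)/(0.959325 - (-0.710238))
       = 1.588166
Iteration 2:
  f(2.180000) = 0.959325
  f(1.588166) = 0.050745
  x_3 = 1.588166 - 0.050745×(1.588166 - 2.180000)/(0.050745 - 0.959325)
       = 1.555111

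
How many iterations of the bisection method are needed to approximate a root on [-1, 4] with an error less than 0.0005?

We need (b-a)/2^n ≤ 0.0005
(4 - (-1))/2^n ≤ 0.0005
5/2^n ≤ 0.0005
2^n ≥ 10000
n ≥ log₂(10000) = 13.29
n ≥ 14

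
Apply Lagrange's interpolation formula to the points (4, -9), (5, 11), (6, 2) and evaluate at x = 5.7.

Lagrange interpolation formula:
P(x) = Σ yᵢ × Lᵢ(x)
where Lᵢ(x) = Π_{j≠i} (x - xⱼ)/(xᵢ - xⱼ)

L_0(5.7) = (5.7 - 5)/(4 - 5) × (5.7 - 6)/(4 - 6) = -0.105000
L_1(5.7) = (5.7 - 4)/(5 - 4) × (5.7 - 6)/(5 - 6) = 0.510000
L_2(5.7) = (5.7 - 4)/(6 - 4) × (5.7 - 5)/(6 - 5) = 0.595000

P(5.7) = (-9)×L_0(5.7) + 11×L_1(5.7) + 2×L_2(5.7)
P(5.7) = 7.745000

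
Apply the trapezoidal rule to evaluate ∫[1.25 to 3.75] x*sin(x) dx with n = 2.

f(x) = x*sin(x)
a = 1.25, b = 3.75, n = 2
h = (b - a)/n = 1.250000

Trapezoidal rule: (h/2)[f(x₀) + 2f(x₁) + 2f(x₂) + ... + f(xₙ)]

x_0 = 1.2500, f(x_0) = 1.186231, coefficient = 1
x_1 = 2.5000, f(x_1) = 1.496180, coefficient = 2
x_2 = 3.7500, f(x_2) = -2.143355, coefficient = 1

I ≈ (1.250000/2) × 2.035237 = 1.272023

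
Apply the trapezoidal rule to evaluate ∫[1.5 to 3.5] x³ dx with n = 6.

f(x) = x³
a = 1.5, b = 3.5, n = 6
h = (b - a)/n = 0.333333

Trapezoidal rule: (h/2)[f(x₀) + 2f(x₁) + 2f(x₂) + ... + f(xₙ)]

x_0 = 1.5000, f(x_0) = 3.375000, coefficient = 1
x_1 = 1.8333, f(x_1) = 6.162037, coefficient = 2
x_2 = 2.1667, f(x_2) = 10.171296, coefficient = 2
x_3 = 2.5000, f(x_3) = 15.625000, coefficient = 2
x_4 = 2.8333, f(x_4) = 22.745370, coefficient = 2
x_5 = 3.1667, f(x_5) = 31.754630, coefficient = 2
x_6 = 3.5000, f(x_6) = 42.875000, coefficient = 1

I ≈ (0.333333/2) × 219.166667 = 36.527778
Exact value: 36.250000
Error: 0.277778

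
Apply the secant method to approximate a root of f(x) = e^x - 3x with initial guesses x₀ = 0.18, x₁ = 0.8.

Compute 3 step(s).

f(x) = e^x - 3x
x₀ = 0.18, x₁ = 0.8

Secant formula: x_{n+1} = x_n - f(x_n)(x_n - x_{n-1})/(f(x_n) - f(x_{n-1}))

Iteration 1:
  f(0.180000) = 0.657217
  f(0.800000) = -0.174459
  x_2 = 0.800000 - (-0.174459)×(0.800000 - 0.180000)/(-0.174459 - 0.657217)
       = 0.669944
Iteration 2:
  f(0.800000) = -0.174459
  f(0.669944) = -0.055704
  x_3 = 0.669944 - (-0.055704)×(0.669944 - 0.800000)/(-0.055704 - (-0.174459))
       = 0.608939
Iteration 3:
  f(0.669944) = -0.055704
  f(0.608939) = 0.011663
  x_4 = 0.608939 - 0.011663×(0.608939 - 0.669944)/(0.011663 - (-0.055704))
       = 0.619500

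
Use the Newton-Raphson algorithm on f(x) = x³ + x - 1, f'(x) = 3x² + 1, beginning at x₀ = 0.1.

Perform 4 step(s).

f(x) = x³ + x - 1
f'(x) = 3x² + 1
x₀ = 0.1

Newton-Raphson formula: x_{n+1} = x_n - f(x_n)/f'(x_n)

Iteration 1:
  f(0.100000) = -0.899000
  f'(0.100000) = 1.030000
  x_1 = 0.100000 - (-0.899000)/1.030000 = 0.972816
Iteration 2:
  f(0.972816) = 0.893459
  f'(0.972816) = 3.839110
  x_2 = 0.972816 - 0.893459/3.839110 = 0.740090
Iteration 3:
  f(0.740090) = 0.145462
  f'(0.740090) = 2.643200
  x_3 = 0.740090 - 0.145462/2.643200 = 0.685058
Iteration 4:
  f(0.685058) = 0.006558
  f'(0.685058) = 2.407911
  x_4 = 0.685058 - 0.006558/2.407911 = 0.682334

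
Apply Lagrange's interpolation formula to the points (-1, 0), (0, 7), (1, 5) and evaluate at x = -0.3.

Lagrange interpolation formula:
P(x) = Σ yᵢ × Lᵢ(x)
where Lᵢ(x) = Π_{j≠i} (x - xⱼ)/(xᵢ - xⱼ)

L_0(-0.3) = (-0.3 - 0)/(-1 - 0) × (-0.3 - 1)/(-1 - 1) = 0.195000
L_1(-0.3) = (-0.3 - (-1))/(0 - (-1)) × (-0.3 - 1)/(0 - 1) = 0.910000
L_2(-0.3) = (-0.3 - (-1))/(1 - (-1)) × (-0.3 - 0)/(1 - 0) = -0.105000

P(-0.3) = 0×L_0(-0.3) + 7×L_1(-0.3) + 5×L_2(-0.3)
P(-0.3) = 5.845000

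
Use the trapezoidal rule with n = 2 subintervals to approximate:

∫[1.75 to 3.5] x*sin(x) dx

f(x) = x*sin(x)
a = 1.75, b = 3.5, n = 2
h = (b - a)/n = 0.875000

Trapezoidal rule: (h/2)[f(x₀) + 2f(x₁) + 2f(x₂) + ... + f(xₙ)]

x_0 = 1.7500, f(x_0) = 1.721975, coefficient = 1
x_1 = 2.6250, f(x_1) = 1.296541, coefficient = 2
x_2 = 3.5000, f(x_2) = -1.227741, coefficient = 1

I ≈ (0.875000/2) × 3.087316 = 1.350701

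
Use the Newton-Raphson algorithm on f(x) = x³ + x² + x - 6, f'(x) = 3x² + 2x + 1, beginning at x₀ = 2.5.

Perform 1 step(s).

f(x) = x³ + x² + x - 6
f'(x) = 3x² + 2x + 1
x₀ = 2.5

Newton-Raphson formula: x_{n+1} = x_n - f(x_n)/f'(x_n)

Iteration 1:
  f(2.500000) = 18.375000
  f'(2.500000) = 24.750000
  x_1 = 2.500000 - 18.375000/24.750000 = 1.757576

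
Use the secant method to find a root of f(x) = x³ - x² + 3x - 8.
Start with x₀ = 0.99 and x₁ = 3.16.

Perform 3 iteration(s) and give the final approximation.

f(x) = x³ - x² + 3x - 8
x₀ = 0.99, x₁ = 3.16

Secant formula: x_{n+1} = x_n - f(x_n)(x_n - x_{n-1})/(f(x_n) - f(x_{n-1}))

Iteration 1:
  f(0.990000) = -5.039801
  f(3.160000) = 23.048896
  x_2 = 3.160000 - 23.048896×(3.160000 - 0.990000)/(23.048896 - (-5.039801))
       = 1.379351
Iteration 2:
  f(3.160000) = 23.048896
  f(1.379351) = -3.140189
  x_3 = 1.379351 - (-3.140189)×(1.379351 - 3.160000)/(-3.140189 - 23.048896)
       = 1.592859
Iteration 3:
  f(1.379351) = -3.140189
  f(1.592859) = -1.717221
  x_4 = 1.592859 - (-1.717221)×(1.592859 - 1.379351)/(-1.717221 - (-3.140189))
       = 1.850518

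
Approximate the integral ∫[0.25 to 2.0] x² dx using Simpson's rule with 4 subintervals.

f(x) = x²
a = 0.25, b = 2.0, n = 4
h = (b - a)/n = 0.437500

Simpson's rule: (h/3)[f(x₀) + 4f(x₁) + 2f(x₂) + ... + f(xₙ)]

x_0 = 0.2500, f(x_0) = 0.062500, coefficient = 1
x_1 = 0.6875, f(x_1) = 0.472656, coefficient = 4
x_2 = 1.1250, f(x_2) = 1.265625, coefficient = 2
x_3 = 1.5625, f(x_3) = 2.441406, coefficient = 4
x_4 = 2.0000, f(x_4) = 4.000000, coefficient = 1

I ≈ (0.437500/3) × 18.250000 = 2.661458
Exact value: 2.661458
Error: 0.000000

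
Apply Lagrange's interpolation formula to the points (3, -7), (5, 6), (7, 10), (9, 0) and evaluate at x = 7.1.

Lagrange interpolation formula:
P(x) = Σ yᵢ × Lᵢ(x)
where Lᵢ(x) = Π_{j≠i} (x - xⱼ)/(xᵢ - xⱼ)

L_0(7.1) = (7.1 - 5)/(3 - 5) × (7.1 - 7)/(3 - 7) × (7.1 - 9)/(3 - 9) = 0.008312
L_1(7.1) = (7.1 - 3)/(5 - 3) × (7.1 - 7)/(5 - 7) × (7.1 - 9)/(5 - 9) = -0.048687
L_2(7.1) = (7.1 - 3)/(7 - 3) × (7.1 - 5)/(7 - 5) × (7.1 - 9)/(7 - 9) = 1.022437
L_3(7.1) = (7.1 - 3)/(9 - 3) × (7.1 - 5)/(9 - 5) × (7.1 - 7)/(9 - 7) = 0.017937

P(7.1) = (-7)×L_0(7.1) + 6×L_1(7.1) + 10×L_2(7.1) + 0×L_3(7.1)
P(7.1) = 9.874062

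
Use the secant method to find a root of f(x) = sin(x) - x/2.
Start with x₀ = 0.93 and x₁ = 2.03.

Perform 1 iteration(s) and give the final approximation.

f(x) = sin(x) - x/2
x₀ = 0.93, x₁ = 2.03

Secant formula: x_{n+1} = x_n - f(x_n)(x_n - x_{n-1})/(f(x_n) - f(x_{n-1}))

Iteration 1:
  f(0.930000) = 0.336620
  f(2.030000) = -0.118594
  x_2 = 2.030000 - (-0.118594)×(2.030000 - 0.930000)/(-0.118594 - 0.336620)
       = 1.743424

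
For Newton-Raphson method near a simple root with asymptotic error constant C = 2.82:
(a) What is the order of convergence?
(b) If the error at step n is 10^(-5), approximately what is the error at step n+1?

(a) Newton-Raphson has quadratic (order 2) convergence near simple roots.
    This means |e_{n+1}| ≈ C|e_n|².

(b) With |e_n| = 10^(-5) and C = 2.82:
    |e_{n+1}| ≈ 2.82 × (10^(-5))² = 2.82 × 10^(-10)

(a) 2 (quadratic); (b) |e_{n+1}| ≈ 2.820e-10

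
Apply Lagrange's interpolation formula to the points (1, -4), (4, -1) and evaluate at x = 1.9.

Lagrange interpolation formula:
P(x) = Σ yᵢ × Lᵢ(x)
where Lᵢ(x) = Π_{j≠i} (x - xⱼ)/(xᵢ - xⱼ)

L_0(1.9) = (1.9 - 4)/(1 - 4) = 0.700000
L_1(1.9) = (1.9 - 1)/(4 - 1) = 0.300000

P(1.9) = (-4)×L_0(1.9) + (-1)×L_1(1.9)
P(1.9) = -3.100000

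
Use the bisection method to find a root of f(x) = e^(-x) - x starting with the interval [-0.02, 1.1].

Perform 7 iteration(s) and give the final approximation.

f(x) = e^(-x) - x
Initial interval: [-0.02, 1.1]

Iteration 1:
  c_1 = (-0.020000 + 1.100000)/2 = 0.540000
  f(c_1) = f(0.540000) = 0.042748
  f(a) × f(c) ≥ 0, new interval: [0.540000, 1.100000]
Iteration 2:
  c_2 = (0.540000 + 1.100000)/2 = 0.820000
  f(c_2) = f(0.820000) = -0.379568
  f(a) × f(c) < 0, new interval: [0.540000, 0.820000]
Iteration 3:
  c_3 = (0.540000 + 0.820000)/2 = 0.680000
  f(c_3) = f(0.680000) = -0.173383
  f(a) × f(c) < 0, new interval: [0.540000, 0.680000]
Iteration 4:
  c_4 = (0.540000 + 0.680000)/2 = 0.610000
  f(c_4) = f(0.610000) = -0.066649
  f(a) × f(c) < 0, new interval: [0.540000, 0.610000]
Iteration 5:
  c_5 = (0.540000 + 0.610000)/2 = 0.575000
  f(c_5) = f(0.575000) = -0.012295
  f(a) × f(c) < 0, new interval: [0.540000, 0.575000]
Iteration 6:
  c_6 = (0.540000 + 0.575000)/2 = 0.557500
  f(c_6) = f(0.557500) = 0.015139
  f(a) × f(c) ≥ 0, new interval: [0.557500, 0.575000]
Iteration 7:
  c_7 = (0.557500 + 0.575000)/2 = 0.566250
  f(c_7) = f(0.566250) = 0.001400
  f(a) × f(c) ≥ 0, new interval: [0.566250, 0.575000]

After 7 iteration(s), the approximation is c_7 = 0.566250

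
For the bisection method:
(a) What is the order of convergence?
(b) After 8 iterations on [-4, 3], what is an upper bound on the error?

(a) Bisection has linear (order 1) convergence; the error is halved each step.

(b) Error bound = (b-a)/2^n = (3 - (-4))/2^{8}
    = 7/2^{8}

(a) 1 (linear); (b) error ≤ 2.73e-02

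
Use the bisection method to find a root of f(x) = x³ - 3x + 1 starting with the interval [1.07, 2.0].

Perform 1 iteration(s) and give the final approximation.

f(x) = x³ - 3x + 1
Initial interval: [1.07, 2.0]

Iteration 1:
  c_1 = (1.070000 + 2.000000)/2 = 1.535000
  f(c_1) = f(1.535000) = 0.011805
  f(a) × f(c) < 0, new interval: [1.070000, 1.535000]

After 1 iteration(s), the approximation is c_1 = 1.535000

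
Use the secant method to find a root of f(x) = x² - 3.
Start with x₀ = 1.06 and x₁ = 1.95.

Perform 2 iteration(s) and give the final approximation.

f(x) = x² - 3
x₀ = 1.06, x₁ = 1.95

Secant formula: x_{n+1} = x_n - f(x_n)(x_n - x_{n-1})/(f(x_n) - f(x_{n-1}))

Iteration 1:
  f(1.060000) = -1.876400
  f(1.950000) = 0.802500
  x_2 = 1.950000 - 0.802500×(1.950000 - 1.060000)/(0.802500 - (-1.876400))
       = 1.683389
Iteration 2:
  f(1.950000) = 0.802500
  f(1.683389) = -0.166202
  x_3 = 1.683389 - (-0.166202)×(1.683389 - 1.950000)/(-0.166202 - 0.802500)
       = 1.729132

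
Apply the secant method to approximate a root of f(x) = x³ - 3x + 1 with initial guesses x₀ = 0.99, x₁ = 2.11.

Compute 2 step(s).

f(x) = x³ - 3x + 1
x₀ = 0.99, x₁ = 2.11

Secant formula: x_{n+1} = x_n - f(x_n)(x_n - x_{n-1})/(f(x_n) - f(x_{n-1}))

Iteration 1:
  f(0.990000) = -0.999701
  f(2.110000) = 4.063931
  x_2 = 2.110000 - 4.063931×(2.110000 - 0.990000)/(4.063931 - (-0.999701))
       = 1.211119
Iteration 2:
  f(2.110000) = 4.063931
  f(1.211119) = -0.856877
  x_3 = 1.211119 - (-0.856877)×(1.211119 - 2.110000)/(-0.856877 - 4.063931)
       = 1.367644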